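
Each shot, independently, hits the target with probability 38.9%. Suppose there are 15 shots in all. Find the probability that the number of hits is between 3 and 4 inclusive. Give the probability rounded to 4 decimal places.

0.2110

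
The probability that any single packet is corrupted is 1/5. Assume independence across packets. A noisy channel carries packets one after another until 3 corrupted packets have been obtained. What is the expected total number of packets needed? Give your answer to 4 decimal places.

Y = total packets until the third success; negative binomial with r=3, p=0.20.
E[Y] = r / p = 3 / 0.20 = 15.000000

15.0000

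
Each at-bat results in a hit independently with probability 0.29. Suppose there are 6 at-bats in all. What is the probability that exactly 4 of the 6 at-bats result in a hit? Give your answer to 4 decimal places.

0.0535

X ~ Binomial(n=6, p=0.29).
P(X=4) = C(6,4) · p^4 · (1−p)^2
= 15 · 0.0070728 · 0.5041 = 0.053481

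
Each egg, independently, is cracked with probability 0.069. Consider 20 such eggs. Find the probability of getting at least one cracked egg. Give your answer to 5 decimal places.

0.76067

P(at least one) = 1 − P(none) = 1 − (1 − 0.069)^20
= 1 − 0.2393281 = 0.7606719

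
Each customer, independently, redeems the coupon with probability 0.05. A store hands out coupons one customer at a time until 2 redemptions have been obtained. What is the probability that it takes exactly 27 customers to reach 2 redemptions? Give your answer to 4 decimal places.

0.0180

Y = trial on which the second success occurs; negative binomial, r=2, p=0.05.
P(Y=27) = C(26,1) · p^2 · (1−p)^25
= 26 · 0.0025 · 0.27739 = 0.018030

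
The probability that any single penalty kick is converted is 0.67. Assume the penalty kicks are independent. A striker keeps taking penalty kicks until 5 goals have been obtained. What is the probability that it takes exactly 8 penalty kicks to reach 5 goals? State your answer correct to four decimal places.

0.1698

Y = trial on which the fifth success occurs; negative binomial, r=5, p=0.67.
P(Y=8) = C(7,4) · p^5 · (1−p)^3
= 35 · 0.13501 · 0.035937 = 0.169818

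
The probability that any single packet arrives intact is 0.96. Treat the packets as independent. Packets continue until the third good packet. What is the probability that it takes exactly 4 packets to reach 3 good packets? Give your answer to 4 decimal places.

0.1062

Y = trial on which the third success occurs; negative binomial, r=3, p=0.96.
P(Y=4) = C(3,2) · p^3 · (1−p)^1
= 3 · 0.88474 · 0.04 = 0.106168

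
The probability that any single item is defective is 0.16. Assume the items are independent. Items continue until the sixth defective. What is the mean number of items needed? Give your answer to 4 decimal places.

37.5000

Y = total items until the sixth success; negative binomial with r=6, p=0.16.
E[Y] = r / p = 6 / 0.16 = 37.500000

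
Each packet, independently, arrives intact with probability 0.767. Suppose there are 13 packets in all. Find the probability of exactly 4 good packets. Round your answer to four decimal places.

X ~ Binomial(n=13, p=0.767).
P(X=4) = C(13,4) · p^4 · (1−p)^9
= 715 · 0.34608 · 2.024e-06 = 0.000501

0.0005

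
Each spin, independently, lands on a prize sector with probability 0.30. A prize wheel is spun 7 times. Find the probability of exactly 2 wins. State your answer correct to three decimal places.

X ~ Binomial(n=7, p=0.30).
P(X=2) = C(7,2) · p^2 · (1−p)^5
= 21 · 0.09 · 0.16807 = 0.31765

0.318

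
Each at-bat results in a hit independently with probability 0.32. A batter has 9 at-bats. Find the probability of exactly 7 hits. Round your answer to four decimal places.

X ~ Binomial(n=9, p=0.32).
P(X=7) = C(9,7) · p^7 · (1−p)^2
= 36 · 0.0003436 · 0.4624 = 0.005720

0.0057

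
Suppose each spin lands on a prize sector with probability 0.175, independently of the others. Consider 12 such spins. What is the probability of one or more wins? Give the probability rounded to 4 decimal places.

P(at least one) = 1 − P(none) = 1 − (1 − 0.175)^12
= 1 − 0.099414 = 0.900586

0.9006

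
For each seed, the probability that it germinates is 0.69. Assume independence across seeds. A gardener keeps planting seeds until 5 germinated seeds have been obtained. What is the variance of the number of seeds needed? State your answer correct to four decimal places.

3.2556

Y = total seeds until the fifth success; negative binomial with r=5, p=0.69.
Var(Y) = r(1−p)/p² = 5·0.31 / 0.69² = 3.255619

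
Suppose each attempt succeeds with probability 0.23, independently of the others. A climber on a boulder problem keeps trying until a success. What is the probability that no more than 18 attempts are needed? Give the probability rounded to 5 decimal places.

0.99095

Y = number of attempts to the first success; geometric, p = 0.23.
P(Y ≤ 18) = 1 − (1−p)^18 = 1 − 0.0090538 = 0.9909462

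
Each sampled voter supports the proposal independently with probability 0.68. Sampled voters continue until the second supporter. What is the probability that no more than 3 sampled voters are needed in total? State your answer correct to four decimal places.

Finishing within 3 sampled voters ⇔ at least 2 successes in the first 3. With X ~ Binomial(3, 0.68), P(Y ≤ 3) = 1 − P(X ≤ 1).
  k=0: C(3,0)·0.68^0·0.32^3 = 0.032768
  k=1: C(3,1)·0.68^1·0.32^2 = 0.208896
1 − 0.241664 = 0.758336

0.7583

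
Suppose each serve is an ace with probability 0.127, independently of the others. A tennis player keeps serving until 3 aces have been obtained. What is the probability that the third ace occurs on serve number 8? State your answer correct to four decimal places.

0.0218

Y = trial on which the third success occurs; negative binomial, r=3, p=0.127.
P(Y=8) = C(7,2) · p^3 · (1−p)^5
= 21 · 0.0020484 · 0.50707 = 0.021812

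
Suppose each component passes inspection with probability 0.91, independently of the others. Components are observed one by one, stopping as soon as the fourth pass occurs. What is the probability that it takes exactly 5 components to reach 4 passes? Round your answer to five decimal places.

Y = trial on which the fourth success occurs; negative binomial, r=4, p=0.91.
P(Y=5) = C(4,3) · p^4 · (1−p)^1
= 4 · 0.68575 · 0.09 = 0.2468699

0.24687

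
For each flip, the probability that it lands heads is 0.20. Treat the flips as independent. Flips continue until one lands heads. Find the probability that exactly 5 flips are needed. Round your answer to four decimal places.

Geometric (trials to first success), p = 0.20.
P(Y = 5) = (1−p)^4 · p = 0.4096 · 0.20 = 0.081920

0.0819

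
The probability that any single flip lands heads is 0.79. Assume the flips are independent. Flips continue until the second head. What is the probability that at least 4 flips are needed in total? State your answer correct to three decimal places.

0.114

Needing more than 3 flips ⇔ fewer than 2 successes in the first 3. With X ~ Binomial(3, 0.79), P(Y > 3) = P(X ≤ 1).
  k=0: C(3,0)·0.79^0·0.21^3 = 0.00926
  k=1: C(3,1)·0.79^1·0.21^2 = 0.10452
P(X ≤ 1) = 0.11378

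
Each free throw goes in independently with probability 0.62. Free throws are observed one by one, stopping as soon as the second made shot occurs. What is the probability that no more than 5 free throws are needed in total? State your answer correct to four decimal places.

0.9274

Finishing within 5 free throws ⇔ at least 2 successes in the first 5. With X ~ Binomial(5, 0.62), P(Y ≤ 5) = 1 − P(X ≤ 1).
  k=0: C(5,0)·0.62^0·0.38^5 = 0.007924
  k=1: C(5,1)·0.62^1·0.38^4 = 0.064639
1 − 0.072563 = 0.927437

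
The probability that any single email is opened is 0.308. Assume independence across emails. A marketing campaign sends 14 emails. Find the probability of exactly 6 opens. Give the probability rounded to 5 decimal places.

0.13481

X ~ Binomial(n=14, p=0.308).
P(X=6) = C(14,6) · p^6 · (1−p)^8
= 3003 · 0.0008537 · 0.052583 = 0.1348057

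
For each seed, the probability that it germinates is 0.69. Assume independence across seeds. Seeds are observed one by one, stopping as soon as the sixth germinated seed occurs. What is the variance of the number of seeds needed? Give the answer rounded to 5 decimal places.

3.90674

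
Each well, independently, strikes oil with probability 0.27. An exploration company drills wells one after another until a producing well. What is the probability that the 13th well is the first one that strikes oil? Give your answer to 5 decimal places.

Geometric (trials to first success), p = 0.27.
P(Y = 13) = (1−p)^12 · p = 0.022902 · 0.27 = 0.0061836

0.00618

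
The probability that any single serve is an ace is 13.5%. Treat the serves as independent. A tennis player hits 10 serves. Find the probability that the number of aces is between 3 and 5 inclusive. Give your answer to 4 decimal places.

0.1417

X ~ Binomial(10, 0.135); P(3 ≤ X ≤ 5) = Σ C(10,k) p^k (1−p)^(10−k) over k:
  k=3: C(10,3)·0.135^3·0.865^7 = 0.106978
  k=4: C(10,4)·0.135^4·0.865^6 = 0.029218
  k=5: C(10,5)·0.135^5·0.865^5 = 0.005472
Total = 0.141668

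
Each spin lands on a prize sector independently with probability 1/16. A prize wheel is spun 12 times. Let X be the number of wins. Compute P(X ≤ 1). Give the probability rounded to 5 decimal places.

X ~ Binomial(12, 0.0625); P(X ≤ 1) = Σ C(12,k) p^k (1−p)^(12−k) over k:
  k=0: C(12,0)·0.0625^0·0.9375^12 = 0.4609516
  k=1: C(12,1)·0.0625^1·0.9375^11 = 0.3687613
Total = 0.8297129

0.82971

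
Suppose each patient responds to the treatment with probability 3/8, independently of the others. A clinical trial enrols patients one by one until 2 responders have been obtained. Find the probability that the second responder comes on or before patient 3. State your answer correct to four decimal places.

0.3164

Finishing within 3 patients ⇔ at least 2 successes in the first 3. With X ~ Binomial(3, 0.375), P(Y ≤ 3) = 1 − P(X ≤ 1).
  k=0: C(3,0)·0.375^0·0.625^3 = 0.244141
  k=1: C(3,1)·0.375^1·0.625^2 = 0.439453
1 − 0.683594 = 0.316406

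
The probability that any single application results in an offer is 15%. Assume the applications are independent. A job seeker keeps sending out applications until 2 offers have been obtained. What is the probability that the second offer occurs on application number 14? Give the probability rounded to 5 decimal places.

0.04161

Y = trial on which the second success occurs; negative binomial, r=2, p=0.15.
P(Y=14) = C(13,1) · p^2 · (1−p)^12
= 13 · 0.0225 · 0.14224 = 0.0416057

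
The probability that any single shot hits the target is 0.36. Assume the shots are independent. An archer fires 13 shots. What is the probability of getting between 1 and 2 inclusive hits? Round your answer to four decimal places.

X ~ Binomial(13, 0.36); P(1 ≤ X ≤ 2) = Σ C(13,k) p^k (1−p)^(13−k) over k:
  k=1: C(13,1)·0.36^1·0.64^12 = 0.022101
  k=2: C(13,2)·0.36^2·0.64^11 = 0.074590
Total = 0.096690

0.0967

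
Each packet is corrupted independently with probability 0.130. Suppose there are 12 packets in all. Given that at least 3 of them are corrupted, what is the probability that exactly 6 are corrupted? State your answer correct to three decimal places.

0.010

X ~ Binomial(12, 0.13). Want P(X=6 | X≥3) = P(X=6) / P(X≥3).
P(X=6) = C(12,6)·0.13^6·0.87^6 = 0.00193
P(X≥3) = 1 − 0.18803 − 0.33716 − 0.27709 = 0.19772
Ratio = 0.00193 / 0.19772 = 0.00978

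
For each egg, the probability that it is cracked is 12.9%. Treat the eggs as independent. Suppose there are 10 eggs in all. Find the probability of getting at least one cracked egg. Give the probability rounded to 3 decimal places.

P(at least one) = 1 − P(none) = 1 − (1 − 0.129)^10
= 1 − 0.25129 = 0.74871

0.749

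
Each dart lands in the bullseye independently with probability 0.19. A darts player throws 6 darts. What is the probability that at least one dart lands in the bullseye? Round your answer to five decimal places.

P(at least one) = 1 − P(none) = 1 − (1 − 0.19)^6
= 1 − 0.2824295 = 0.7175705

0.71757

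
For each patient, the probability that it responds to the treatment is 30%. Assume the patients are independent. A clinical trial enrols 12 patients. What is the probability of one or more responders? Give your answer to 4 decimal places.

0.9862

P(at least one) = 1 − P(none) = 1 − (1 − 0.30)^12
= 1 − 0.013841 = 0.986159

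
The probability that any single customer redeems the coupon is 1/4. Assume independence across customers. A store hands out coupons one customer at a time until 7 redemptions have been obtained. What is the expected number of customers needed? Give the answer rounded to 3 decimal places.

28.000

Y = total customers until the seventh success; negative binomial with r=7, p=0.25.
E[Y] = r / p = 7 / 0.25 = 28.00000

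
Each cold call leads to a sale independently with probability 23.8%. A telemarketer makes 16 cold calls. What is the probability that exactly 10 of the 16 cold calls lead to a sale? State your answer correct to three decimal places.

0.001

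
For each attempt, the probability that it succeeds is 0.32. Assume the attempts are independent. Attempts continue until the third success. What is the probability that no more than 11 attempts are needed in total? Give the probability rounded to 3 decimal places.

Finishing within 11 attempts ⇔ at least 3 successes in the first 11. With X ~ Binomial(11, 0.32), P(Y ≤ 11) = 1 − P(X ≤ 2).
  k=0: C(11,0)·0.32^0·0.68^11 = 0.01437
  k=1: C(11,1)·0.32^1·0.68^10 = 0.07441
  k=2: C(11,2)·0.32^2·0.68^9 = 0.17508
1 − 0.26387 = 0.73613

0.736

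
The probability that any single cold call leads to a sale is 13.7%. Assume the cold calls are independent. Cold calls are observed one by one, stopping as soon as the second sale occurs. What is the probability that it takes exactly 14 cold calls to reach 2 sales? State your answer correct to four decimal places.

Y = trial on which the second success occurs; negative binomial, r=2, p=0.137.
P(Y=14) = C(13,1) · p^2 · (1−p)^12
= 13 · 0.018769 · 0.17066 = 0.041640

0.0416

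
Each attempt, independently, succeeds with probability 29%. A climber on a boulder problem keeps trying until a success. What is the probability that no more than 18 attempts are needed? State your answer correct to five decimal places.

Y = number of attempts to the first success; geometric, p = 0.29.
P(Y ≤ 18) = 1 − (1−p)^18 = 1 − 0.0021021 = 0.9978979

0.99790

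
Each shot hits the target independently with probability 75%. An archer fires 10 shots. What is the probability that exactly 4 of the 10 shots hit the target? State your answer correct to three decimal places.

0.016

X ~ Binomial(n=10, p=0.75).
P(X=4) = C(10,4) · p^4 · (1−p)^6
= 210 · 0.31641 · 0.00024414 = 0.01622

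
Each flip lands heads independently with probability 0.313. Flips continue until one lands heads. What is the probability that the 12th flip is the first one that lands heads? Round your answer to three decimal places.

Geometric (trials to first success), p = 0.313.
P(Y = 12) = (1−p)^11 · p = 0.016089 · 0.313 = 0.00504

0.005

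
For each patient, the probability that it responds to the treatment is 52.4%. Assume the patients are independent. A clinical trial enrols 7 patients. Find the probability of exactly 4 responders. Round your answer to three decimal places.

0.285

X ~ Binomial(n=7, p=0.524).
P(X=4) = C(7,4) · p^4 · (1−p)^3
= 35 · 0.075392 · 0.10785 = 0.28459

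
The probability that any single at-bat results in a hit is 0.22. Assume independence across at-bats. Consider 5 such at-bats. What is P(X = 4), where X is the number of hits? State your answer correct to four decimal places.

0.0091

X ~ Binomial(n=5, p=0.22).
P(X=4) = C(5,4) · p^4 · (1−p)^1
= 5 · 0.0023426 · 0.78 = 0.009136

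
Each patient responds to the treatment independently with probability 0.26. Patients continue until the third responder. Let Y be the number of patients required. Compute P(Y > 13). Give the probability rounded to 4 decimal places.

0.3032

Needing more than 13 patients ⇔ fewer than 3 successes in the first 13. With X ~ Binomial(13, 0.26), P(Y > 13) = P(X ≤ 2).
  k=0: C(13,0)·0.26^0·0.74^13 = 0.019953
  k=1: C(13,1)·0.26^1·0.74^12 = 0.091138
  k=2: C(13,2)·0.26^2·0.74^11 = 0.192128
P(X ≤ 2) = 0.303219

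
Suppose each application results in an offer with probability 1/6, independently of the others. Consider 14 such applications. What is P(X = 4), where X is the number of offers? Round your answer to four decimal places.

0.1247

X ~ Binomial(n=14, p=0.166667).
P(X=4) = C(14,4) · p^4 · (1−p)^10
= 1001 · 0.0007716 · 0.16151 = 0.124743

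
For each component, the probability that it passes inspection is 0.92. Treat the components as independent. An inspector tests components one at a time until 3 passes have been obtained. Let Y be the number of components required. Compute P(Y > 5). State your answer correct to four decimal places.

Needing more than 5 components ⇔ fewer than 3 successes in the first 5. With X ~ Binomial(5, 0.92), P(Y > 5) = P(X ≤ 2).
  k=0: C(5,0)·0.92^0·0.08^5 = 0.000003
  k=1: C(5,1)·0.92^1·0.08^4 = 0.000188
  k=2: C(5,2)·0.92^2·0.08^3 = 0.004334
P(X ≤ 2) = 0.004525

0.0045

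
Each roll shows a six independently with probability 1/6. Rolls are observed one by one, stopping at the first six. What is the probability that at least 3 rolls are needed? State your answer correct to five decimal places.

Y = number of rolls to the first success; geometric, p = 0.166667.
P(Y > 2) = P(first 2 all fail) = (1−p)^2 = 0.6944444

0.69444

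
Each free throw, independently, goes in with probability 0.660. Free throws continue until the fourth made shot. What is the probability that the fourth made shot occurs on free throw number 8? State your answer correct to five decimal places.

0.08875

Y = trial on which the fourth success occurs; negative binomial, r=4, p=0.66.
P(Y=8) = C(7,3) · p^4 · (1−p)^4
= 35 · 0.18975 · 0.013363 = 0.0887482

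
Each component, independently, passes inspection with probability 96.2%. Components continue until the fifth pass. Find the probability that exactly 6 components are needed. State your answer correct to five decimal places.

Y = trial on which the fifth success occurs; negative binomial, r=5, p=0.962.
P(Y=6) = C(5,4) · p^5 · (1−p)^1
= 5 · 0.8239 · 0.038 = 0.1565413

0.15654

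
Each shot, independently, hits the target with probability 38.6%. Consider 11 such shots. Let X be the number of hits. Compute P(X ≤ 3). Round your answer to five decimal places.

0.33033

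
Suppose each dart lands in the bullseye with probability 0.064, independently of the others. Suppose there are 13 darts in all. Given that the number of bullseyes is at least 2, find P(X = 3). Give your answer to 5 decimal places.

X ~ Binomial(13, 0.064). Want P(X=3 | X≥2) = P(X=3) / P(X≥2).
P(X=3) = C(13,3)·0.064^3·0.936^10 = 0.0386959
P(X≥2) = 1 − 0.4232393 − 0.3762128 = 0.2005479
Ratio = 0.0386959 / 0.2005479 = 0.1929507

0.19295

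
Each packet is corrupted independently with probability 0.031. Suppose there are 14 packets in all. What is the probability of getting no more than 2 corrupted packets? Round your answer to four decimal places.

X ~ Binomial(14, 0.031); P(X ≤ 2) = Σ C(14,k) p^k (1−p)^(14−k) over k:
  k=0: C(14,0)·0.031^0·0.969^14 = 0.643477
  k=1: C(14,1)·0.031^1·0.969^13 = 0.288203
  k=2: C(14,2)·0.031^2·0.969^12 = 0.059931
Total = 0.991611

0.9916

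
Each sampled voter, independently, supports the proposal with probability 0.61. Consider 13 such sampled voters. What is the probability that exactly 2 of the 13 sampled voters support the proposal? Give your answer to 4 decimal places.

X ~ Binomial(n=13, p=0.61).
P(X=2) = C(13,2) · p^2 · (1−p)^11
= 78 · 0.3721 · 3.1748e-05 = 0.000921

0.0009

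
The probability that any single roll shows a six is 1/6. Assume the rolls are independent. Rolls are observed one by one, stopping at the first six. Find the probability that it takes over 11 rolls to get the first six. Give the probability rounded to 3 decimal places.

0.135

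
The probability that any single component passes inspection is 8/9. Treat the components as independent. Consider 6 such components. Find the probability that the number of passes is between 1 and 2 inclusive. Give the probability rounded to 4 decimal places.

X ~ Binomial(6, 0.888889); P(1 ≤ X ≤ 2) = Σ C(6,k) p^k (1−p)^(6−k) over k:
  k=1: C(6,1)·0.888889^1·0.111111^5 = 0.000090
  k=2: C(6,2)·0.888889^2·0.111111^4 = 0.001806
Total = 0.001897

0.0019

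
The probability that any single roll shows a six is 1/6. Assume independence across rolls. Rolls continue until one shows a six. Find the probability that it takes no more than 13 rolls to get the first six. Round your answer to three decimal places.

Y = number of rolls to the first success; geometric, p = 0.166667.
P(Y ≤ 13) = 1 − (1−p)^13 = 1 − 0.09346 = 0.90654

0.907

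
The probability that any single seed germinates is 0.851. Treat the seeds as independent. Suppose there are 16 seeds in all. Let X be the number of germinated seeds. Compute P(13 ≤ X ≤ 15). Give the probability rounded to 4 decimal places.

0.7177

X ~ Binomial(16, 0.851); P(13 ≤ X ≤ 15) = Σ C(16,k) p^k (1−p)^(16−k) over k:
  k=13: C(16,13)·0.851^13·0.149^3 = 0.227421
  k=14: C(16,14)·0.851^14·0.149^2 = 0.278335
  k=15: C(16,15)·0.851^15·0.149^1 = 0.211958
Total = 0.717714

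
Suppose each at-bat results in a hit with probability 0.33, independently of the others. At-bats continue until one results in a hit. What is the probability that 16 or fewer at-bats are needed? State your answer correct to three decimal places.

0.998

Y = number of at-bats to the first success; geometric, p = 0.33.
P(Y ≤ 16) = 1 − (1−p)^16 = 1 − 0.00165 = 0.99835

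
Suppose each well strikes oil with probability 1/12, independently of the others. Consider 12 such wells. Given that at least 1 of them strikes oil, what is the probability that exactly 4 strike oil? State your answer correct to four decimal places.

0.0184

X ~ Binomial(12, 0.083333). Want P(X=4 | X≥1) = P(X=4) / P(X≥1).
P(X=4) = C(12,4)·0.083333^4·0.916667^8 = 0.011901
P(X≥1) = 1 − 0.351996 = 0.648004
Ratio = 0.011901 / 0.648004 = 0.018365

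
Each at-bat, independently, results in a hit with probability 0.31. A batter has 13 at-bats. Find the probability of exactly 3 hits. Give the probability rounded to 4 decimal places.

X ~ Binomial(n=13, p=0.31).
P(X=3) = C(13,3) · p^3 · (1−p)^10
= 286 · 0.029791 · 0.024462 = 0.208421

0.2084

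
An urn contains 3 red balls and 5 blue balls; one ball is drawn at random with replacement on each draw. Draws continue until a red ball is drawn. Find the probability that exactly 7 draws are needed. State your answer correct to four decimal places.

Geometric (trials to first success), p = 0.375.
P(Y = 7) = (1−p)^6 · p = 0.059605 · 0.375 = 0.022352

0.0224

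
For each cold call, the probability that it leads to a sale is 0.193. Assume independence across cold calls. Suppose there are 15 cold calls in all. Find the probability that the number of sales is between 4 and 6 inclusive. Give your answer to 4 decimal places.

0.3108

X ~ Binomial(15, 0.193); P(4 ≤ X ≤ 6) = Σ C(15,k) p^k (1−p)^(15−k) over k:
  k=4: C(15,4)·0.193^4·0.807^11 = 0.179049
  k=5: C(15,5)·0.193^5·0.807^10 = 0.094206
  k=6: C(15,6)·0.193^6·0.807^9 = 0.037550
Total = 0.310804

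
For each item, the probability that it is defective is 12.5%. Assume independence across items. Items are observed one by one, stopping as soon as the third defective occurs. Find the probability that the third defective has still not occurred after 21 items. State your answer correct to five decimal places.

Needing more than 21 items ⇔ fewer than 3 successes in the first 21. With X ~ Binomial(21, 0.125), P(Y > 21) = P(X ≤ 2).
  k=0: C(21,0)·0.125^0·0.875^21 = 0.0605577
  k=1: C(21,1)·0.125^1·0.875^20 = 0.1816730
  k=2: C(21,2)·0.125^2·0.875^19 = 0.2595328
P(X ≤ 2) = 0.5017635

0.50176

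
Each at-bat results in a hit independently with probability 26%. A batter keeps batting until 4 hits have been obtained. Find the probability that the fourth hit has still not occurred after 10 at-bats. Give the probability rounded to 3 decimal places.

0.752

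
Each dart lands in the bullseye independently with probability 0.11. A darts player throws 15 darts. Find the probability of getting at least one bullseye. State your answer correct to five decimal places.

P(at least one) = 1 − P(none) = 1 − (1 − 0.11)^15
= 1 − 0.1741206 = 0.8258794

0.82588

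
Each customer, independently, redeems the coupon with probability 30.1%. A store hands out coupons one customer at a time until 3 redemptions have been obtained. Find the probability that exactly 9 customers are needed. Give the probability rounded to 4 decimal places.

Y = trial on which the third success occurs; negative binomial, r=3, p=0.301.
P(Y=9) = C(8,2) · p^3 · (1−p)^6
= 28 · 0.027271 · 0.11664 = 0.089068

0.0891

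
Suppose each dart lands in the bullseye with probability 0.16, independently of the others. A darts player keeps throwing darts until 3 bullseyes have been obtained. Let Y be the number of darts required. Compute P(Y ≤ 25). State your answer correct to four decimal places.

0.7870

Finishing within 25 darts ⇔ at least 3 successes in the first 25. With X ~ Binomial(25, 0.16), P(Y ≤ 25) = 1 − P(X ≤ 2).
  k=0: C(25,0)·0.16^0·0.84^25 = 0.012793
  k=1: C(25,1)·0.16^1·0.84^24 = 0.060920
  k=2: C(25,2)·0.16^2·0.84^23 = 0.139247
1 − 0.212960 = 0.787040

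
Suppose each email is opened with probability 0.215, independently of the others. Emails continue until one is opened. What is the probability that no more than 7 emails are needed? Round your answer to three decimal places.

Y = number of emails to the first success; geometric, p = 0.215.
P(Y ≤ 7) = 1 − (1−p)^7 = 1 − 0.18369 = 0.81631

0.816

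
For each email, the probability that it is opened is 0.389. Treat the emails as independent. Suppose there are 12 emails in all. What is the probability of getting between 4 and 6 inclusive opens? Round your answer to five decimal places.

0.61100

X ~ Binomial(12, 0.389); P(4 ≤ X ≤ 6) = Σ C(12,k) p^k (1−p)^(12−k) over k:
  k=4: C(12,4)·0.389^4·0.611^8 = 0.2201574
  k=5: C(12,5)·0.389^5·0.611^7 = 0.2242651
  k=6: C(12,6)·0.389^6·0.611^6 = 0.1665777
Total = 0.6110002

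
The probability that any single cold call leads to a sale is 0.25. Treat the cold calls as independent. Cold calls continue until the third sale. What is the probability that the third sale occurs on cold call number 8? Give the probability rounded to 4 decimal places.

Y = trial on which the third success occurs; negative binomial, r=3, p=0.25.
P(Y=8) = C(7,2) · p^3 · (1−p)^5
= 21 · 0.015625 · 0.2373 = 0.077866

0.0779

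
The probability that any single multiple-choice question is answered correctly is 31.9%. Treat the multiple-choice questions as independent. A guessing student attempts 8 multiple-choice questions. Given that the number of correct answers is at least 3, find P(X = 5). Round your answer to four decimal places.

X ~ Binomial(8, 0.319). Want P(X=5 | X≥3) = P(X=5) / P(X≥3).
P(X=5) = C(8,5)·0.319^5·0.681^3 = 0.058423
P(X≥3) = 1 − 0.046257 − 0.173345 − 0.284199 = 0.496200
Ratio = 0.058423 / 0.496200 = 0.117741

0.1177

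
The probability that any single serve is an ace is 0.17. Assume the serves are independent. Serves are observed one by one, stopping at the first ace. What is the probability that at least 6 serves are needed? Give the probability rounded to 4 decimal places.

Y = number of serves to the first success; geometric, p = 0.17.
P(Y > 5) = P(first 5 all fail) = (1−p)^5 = 0.393904

0.3939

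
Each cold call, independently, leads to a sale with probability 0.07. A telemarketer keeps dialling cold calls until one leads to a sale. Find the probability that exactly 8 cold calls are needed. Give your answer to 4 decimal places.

Geometric (trials to first success), p = 0.07.
P(Y = 8) = (1−p)^7 · p = 0.6017 · 0.07 = 0.042119

0.0421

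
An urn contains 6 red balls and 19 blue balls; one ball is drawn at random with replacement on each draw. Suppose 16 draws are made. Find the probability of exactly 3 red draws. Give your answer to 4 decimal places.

0.2185

X ~ Binomial(n=16, p=0.24).
P(X=3) = C(16,3) · p^3 · (1−p)^13
= 560 · 0.013824 · 0.028221 = 0.218473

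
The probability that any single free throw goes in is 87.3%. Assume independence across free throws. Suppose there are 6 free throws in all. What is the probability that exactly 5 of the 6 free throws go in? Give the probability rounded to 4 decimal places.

X ~ Binomial(n=6, p=0.873).
P(X=5) = C(6,5) · p^5 · (1−p)^1
= 6 · 0.50707 · 0.127 = 0.386390

0.3864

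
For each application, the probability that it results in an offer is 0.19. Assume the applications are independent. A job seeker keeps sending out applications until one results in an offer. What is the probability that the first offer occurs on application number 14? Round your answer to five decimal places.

Geometric (trials to first success), p = 0.19.
P(Y = 14) = (1−p)^13 · p = 0.064611 · 0.19 = 0.0122761

0.01228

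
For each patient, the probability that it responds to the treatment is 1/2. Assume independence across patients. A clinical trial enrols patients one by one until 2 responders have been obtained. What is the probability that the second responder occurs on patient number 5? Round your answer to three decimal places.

Y = trial on which the second success occurs; negative binomial, r=2, p=0.50.
P(Y=5) = C(4,1) · p^2 · (1−p)^3
= 4 · 0.25 · 0.125 = 0.12500

0.125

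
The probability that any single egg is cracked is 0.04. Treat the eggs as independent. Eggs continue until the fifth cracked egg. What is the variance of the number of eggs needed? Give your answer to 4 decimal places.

Y = total eggs until the fifth success; negative binomial with r=5, p=0.04.
Var(Y) = r(1−p)/p² = 5·0.96 / 0.04² = 3000.000000

3000.0000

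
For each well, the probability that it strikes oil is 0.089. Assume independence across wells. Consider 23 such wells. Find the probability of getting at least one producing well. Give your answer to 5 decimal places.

0.88280

P(at least one) = 1 − P(none) = 1 − (1 − 0.089)^23
= 1 − 0.1171987 = 0.8828013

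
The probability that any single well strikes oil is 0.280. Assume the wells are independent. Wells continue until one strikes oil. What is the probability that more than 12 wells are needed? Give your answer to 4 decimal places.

0.0194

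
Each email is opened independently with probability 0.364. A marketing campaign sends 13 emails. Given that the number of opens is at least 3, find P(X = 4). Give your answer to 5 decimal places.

0.23606

X ~ Binomial(13, 0.364). Want P(X=4 | X≥3) = P(X=4) / P(X≥3).
P(X=4) = C(13,4)·0.364^4·0.636^9 = 0.2137104
P(X≥3) = 1 − 0.0027858 − 0.0207267 − 0.0711747 = 0.9053128
Ratio = 0.2137104 / 0.9053128 = 0.2360625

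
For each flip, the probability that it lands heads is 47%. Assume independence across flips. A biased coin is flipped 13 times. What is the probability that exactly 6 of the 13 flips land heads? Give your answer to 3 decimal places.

0.217

X ~ Binomial(n=13, p=0.47).
P(X=6) = C(13,6) · p^6 · (1−p)^7
= 1716 · 0.010779 · 0.011747 = 0.21729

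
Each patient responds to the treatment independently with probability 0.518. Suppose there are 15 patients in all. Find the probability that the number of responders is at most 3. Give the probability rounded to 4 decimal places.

0.0124

X ~ Binomial(15, 0.518); P(X ≤ 3) = Σ C(15,k) p^k (1−p)^(15−k) over k:
  k=0: C(15,0)·0.518^0·0.482^15 = 0.000018
  k=1: C(15,1)·0.518^1·0.482^14 = 0.000284
  k=2: C(15,2)·0.518^2·0.482^13 = 0.002135
  k=3: C(15,3)·0.518^3·0.482^12 = 0.009944
Total = 0.012381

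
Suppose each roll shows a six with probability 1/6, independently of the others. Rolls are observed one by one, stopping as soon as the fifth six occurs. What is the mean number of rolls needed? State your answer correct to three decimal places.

30.000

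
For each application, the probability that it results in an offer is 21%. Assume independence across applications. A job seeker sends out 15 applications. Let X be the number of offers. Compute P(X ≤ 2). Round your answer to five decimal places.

X ~ Binomial(15, 0.21); P(X ≤ 2) = Σ C(15,k) p^k (1−p)^(15−k) over k:
  k=0: C(15,0)·0.21^0·0.79^15 = 0.0291344
  k=1: C(15,1)·0.21^1·0.79^14 = 0.1161689
  k=2: C(15,2)·0.21^2·0.79^13 = 0.2161624
Total = 0.3614657

0.36147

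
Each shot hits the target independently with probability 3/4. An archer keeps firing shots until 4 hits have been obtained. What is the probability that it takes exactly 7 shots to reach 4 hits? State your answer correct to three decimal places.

Y = trial on which the fourth success occurs; negative binomial, r=4, p=0.75.
P(Y=7) = C(6,3) · p^4 · (1−p)^3
= 20 · 0.31641 · 0.015625 = 0.09888

0.099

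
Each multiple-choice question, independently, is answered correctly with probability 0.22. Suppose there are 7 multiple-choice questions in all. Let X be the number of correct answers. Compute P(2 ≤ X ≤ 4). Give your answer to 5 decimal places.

0.47031

X ~ Binomial(7, 0.22); P(2 ≤ X ≤ 4) = Σ C(7,k) p^k (1−p)^(7−k) over k:
  k=2: C(7,2)·0.22^2·0.78^5 = 0.2934524
  k=3: C(7,3)·0.22^3·0.78^4 = 0.1379477
  k=4: C(7,4)·0.22^4·0.78^3 = 0.0389083
Total = 0.4703084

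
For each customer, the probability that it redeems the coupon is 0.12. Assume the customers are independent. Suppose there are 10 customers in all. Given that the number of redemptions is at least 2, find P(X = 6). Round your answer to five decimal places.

0.00110

X ~ Binomial(10, 0.12). Want P(X=6 | X≥2) = P(X=6) / P(X≥2).
P(X=6) = C(10,6)·0.12^6·0.88^4 = 0.0003760
P(X≥2) = 1 − 0.2785010 − 0.3797741 = 0.3417250
Ratio = 0.0003760 / 0.3417250 = 0.0011004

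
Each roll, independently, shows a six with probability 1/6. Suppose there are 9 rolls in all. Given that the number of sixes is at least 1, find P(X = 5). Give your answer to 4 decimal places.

0.0097

X ~ Binomial(9, 0.166667). Want P(X=5 | X≥1) = P(X=5) / P(X≥1).
P(X=5) = C(9,5)·0.166667^5·0.833333^4 = 0.007814
P(X≥1) = 1 − 0.193807 = 0.806193
Ratio = 0.007814 / 0.806193 = 0.009693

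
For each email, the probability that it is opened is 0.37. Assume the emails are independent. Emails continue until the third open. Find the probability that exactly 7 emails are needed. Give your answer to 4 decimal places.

Y = trial on which the third success occurs; negative binomial, r=3, p=0.37.
P(Y=7) = C(6,2) · p^3 · (1−p)^4
= 15 · 0.050653 · 0.15753 = 0.119690

0.1197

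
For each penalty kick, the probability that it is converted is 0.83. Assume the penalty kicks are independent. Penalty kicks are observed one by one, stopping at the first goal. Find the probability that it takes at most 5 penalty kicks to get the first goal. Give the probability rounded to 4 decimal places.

0.9999

Y = number of penalty kicks to the first success; geometric, p = 0.83.
P(Y ≤ 5) = 1 − (1−p)^5 = 1 − 0.000142 = 0.999858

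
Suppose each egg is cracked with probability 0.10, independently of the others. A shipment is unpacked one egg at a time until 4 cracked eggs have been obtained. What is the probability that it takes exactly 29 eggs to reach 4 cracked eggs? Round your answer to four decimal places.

Y = trial on which the fourth success occurs; negative binomial, r=4, p=0.10.
P(Y=29) = C(28,3) · p^4 · (1−p)^25
= 3276 · 0.0001 · 0.07179 = 0.023518

0.0235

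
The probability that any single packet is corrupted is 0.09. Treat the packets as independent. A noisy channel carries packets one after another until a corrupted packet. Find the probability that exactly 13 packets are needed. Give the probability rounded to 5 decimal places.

Geometric (trials to first success), p = 0.09.
P(Y = 13) = (1−p)^12 · p = 0.32248 · 0.09 = 0.0290228

0.02902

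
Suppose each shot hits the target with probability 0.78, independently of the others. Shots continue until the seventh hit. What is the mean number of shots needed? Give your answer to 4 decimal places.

Y = total shots until the seventh success; negative binomial with r=7, p=0.78.
E[Y] = r / p = 7 / 0.78 = 8.974359

8.9744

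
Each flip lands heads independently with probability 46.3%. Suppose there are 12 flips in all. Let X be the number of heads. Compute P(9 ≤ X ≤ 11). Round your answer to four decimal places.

0.0433

X ~ Binomial(12, 0.463); P(9 ≤ X ≤ 11) = Σ C(12,k) p^k (1−p)^(12−k) over k:
  k=9: C(12,9)·0.463^9·0.537^3 = 0.033310
  k=10: C(12,10)·0.463^10·0.537^2 = 0.008616
  k=11: C(12,11)·0.463^11·0.537^1 = 0.001351
Total = 0.043277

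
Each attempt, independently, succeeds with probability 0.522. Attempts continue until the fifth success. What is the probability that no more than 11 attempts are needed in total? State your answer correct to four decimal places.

0.7729

Finishing within 11 attempts ⇔ at least 5 successes in the first 11. With X ~ Binomial(11, 0.522), P(Y ≤ 11) = 1 − P(X ≤ 4).
  k=0: C(11,0)·0.522^0·0.478^11 = 0.000298
  k=1: C(11,1)·0.522^1·0.478^10 = 0.003576
  k=2: C(11,2)·0.522^2·0.478^9 = 0.019523
  k=3: C(11,3)·0.522^3·0.478^8 = 0.063961
  k=4: C(11,4)·0.522^4·0.478^7 = 0.139698
1 − 0.227056 = 0.772944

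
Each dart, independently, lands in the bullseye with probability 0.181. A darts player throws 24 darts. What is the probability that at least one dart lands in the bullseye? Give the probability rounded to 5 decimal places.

P(at least one) = 1 − P(none) = 1 − (1 − 0.181)^24
= 1 − 0.0082949 = 0.9917051

0.99171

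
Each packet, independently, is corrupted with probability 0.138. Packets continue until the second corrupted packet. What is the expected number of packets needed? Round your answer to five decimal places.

14.49275

Y = total packets until the second success; negative binomial with r=2, p=0.138.
E[Y] = r / p = 2 / 0.138 = 14.4927536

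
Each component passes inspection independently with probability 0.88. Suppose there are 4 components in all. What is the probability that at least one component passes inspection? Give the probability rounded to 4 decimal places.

0.9998

P(at least one) = 1 − P(none) = 1 − (1 − 0.88)^4
= 1 − 0.000207 = 0.999793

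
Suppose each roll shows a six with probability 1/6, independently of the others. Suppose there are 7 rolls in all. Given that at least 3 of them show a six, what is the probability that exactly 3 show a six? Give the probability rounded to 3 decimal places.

X ~ Binomial(7, 0.166667). Want P(X=3 | X≥3) = P(X=3) / P(X≥3).
P(X=3) = C(7,3)·0.166667^3·0.833333^4 = 0.07814
P(X≥3) = 1 − 0.27908 − 0.39071 − 0.23443 = 0.09578
Ratio = 0.07814 / 0.09578 = 0.81590

0.816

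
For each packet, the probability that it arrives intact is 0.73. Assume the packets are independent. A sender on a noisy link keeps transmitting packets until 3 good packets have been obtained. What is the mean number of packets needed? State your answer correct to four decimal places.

Y = total packets until the third success; negative binomial with r=3, p=0.73.
E[Y] = r / p = 3 / 0.73 = 4.109589

4.1096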